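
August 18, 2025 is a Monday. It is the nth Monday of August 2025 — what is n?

Day 18 falls in week ⌈18/7⌉ of the month.
Days 1–7 hold the 1st Monday, 8–14 the 2nd, 15–21 the 3rd, 22–28 the 4th, 29–31 the 5th.
18 is in the range for the 3rd.

3rd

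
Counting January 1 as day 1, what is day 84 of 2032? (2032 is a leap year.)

January has 31 days (84 − 31 = 53 remain).
February has 29 days (53 − 29 = 24 remain).
24 into March → March 24.

24 March 2032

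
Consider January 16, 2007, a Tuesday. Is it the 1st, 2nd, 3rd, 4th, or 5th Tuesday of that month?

3rd

Day 16 falls in week ⌈16/7⌉ of the month.
Days 1–7 hold the 1st Tuesday, 8–14 the 2nd, 15–21 the 3rd, 22–28 the 4th, 29–31 the 5th.
16 is in the range for the 3rd.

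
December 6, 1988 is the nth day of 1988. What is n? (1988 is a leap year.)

Days in months before December: 31 + 29 + 31 + 30 + 31 + 30 + 31 + 31 + 30 + 31 + 30 = 335.
Plus 6 days into December → day 341.

341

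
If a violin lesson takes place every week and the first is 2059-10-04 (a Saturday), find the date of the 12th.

2059-12-20

The 12th occurrence is 11 intervals after the first: 11 × 7 = 77 days after 2059-10-04.
October has 31 days — 27 days to the end of October leaves 50.
November has 30 days (20 left).
20 days into December → 2059-12-20.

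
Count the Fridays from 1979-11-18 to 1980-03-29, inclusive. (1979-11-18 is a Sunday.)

1979-11-18 is a Sunday; the first Friday on or after it is 1979-11-23 (5 days later).
From 1979-11-23 to 1980-03-29: 7 + 31 + 31 + 29 + 29 = 127 days (rest of November, December, January, February, March).
127 ÷ 7 = 18 full weeks with remainder 1, so 18 more Fridays after the first → 19.

19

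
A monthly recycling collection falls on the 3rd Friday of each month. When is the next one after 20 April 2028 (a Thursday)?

April 2028 starts on a Saturday; its first Friday is the 7th, so the 3rd Friday is the 21st — 21 April 2028.
21 April 2028 is after 20 April 2028, so that is the next one.

21 April 2028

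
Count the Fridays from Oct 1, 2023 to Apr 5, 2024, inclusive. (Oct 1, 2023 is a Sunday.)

27

Oct 1, 2023 is a Sunday; the first Friday on or after it is Oct 6, 2023 (5 days later).
From Oct 6, 2023 to Apr 5, 2024: 25 + 30 + 31 + 31 + 29 + 31 + 5 = 182 days (rest of Oct, Nov, Dec, Jan, Feb, Mar, Apr).
182 ÷ 7 = 26 full weeks with remainder 0, so 26 more Fridays after the first → 27.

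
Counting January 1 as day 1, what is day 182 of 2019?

July 1, 2019

January has 31 days (182 − 31 = 151 remain).
February has 28 days (151 − 28 = 123 remain).
March has 31 days (123 − 31 = 92 remain).
April has 30 days (92 − 30 = 62 remain).
May has 31 days (62 − 31 = 31 remain).
June has 30 days (31 − 30 = 1 remain).
1 into July → July 1.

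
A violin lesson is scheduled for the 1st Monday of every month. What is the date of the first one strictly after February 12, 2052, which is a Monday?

February 2052 starts on a Thursday, so its 1st Monday is February 5, 2052 (4 days in).
That is not after February 12, 2052, so look at March 2052.
March 2052 starts on a Friday, so its 1st Monday is March 4, 2052 (3 days in).

March 4, 2052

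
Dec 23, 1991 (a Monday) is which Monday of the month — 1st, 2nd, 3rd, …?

Day 23 falls in week ⌈23/7⌉ of the month.
Days 1–7 hold the 1st Monday, 8–14 the 2nd, 15–21 the 3rd, 22–28 the 4th, 29–31 the 5th.
23 is in the range for the 4th.

4th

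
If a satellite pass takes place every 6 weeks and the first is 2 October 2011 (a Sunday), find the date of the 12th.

6 January 2013

The 12th occurrence is 11 intervals after the first: 11 × 42 = 462 days after 2 October 2011.
October has 31 days — 29 days to the end of October leaves 433.
From end of October to end of 2011 is 61 days (372 left).
2012 has 366 days (6 left).
6 days into January → 6 January 2013.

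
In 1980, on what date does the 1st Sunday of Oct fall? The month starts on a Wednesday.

Oct 1980 begins on a Wednesday, so the first Sunday is Oct 5 (4 days later).

Oct 5, 1980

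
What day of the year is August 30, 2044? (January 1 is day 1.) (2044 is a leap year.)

Days in months before August: 31 + 29 + 31 + 30 + 31 + 30 + 31 = 213.
Plus 30 days into August → day 243.

243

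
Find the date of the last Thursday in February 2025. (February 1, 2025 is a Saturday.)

February 27, 2025

February 2025 begins on a Saturday, so the first Thursday is February 6 (5 days later).
February 2025 has 28 days. Adding weeks: 6, 13, 20, 27 — the last one ≤ 28 is the 27th.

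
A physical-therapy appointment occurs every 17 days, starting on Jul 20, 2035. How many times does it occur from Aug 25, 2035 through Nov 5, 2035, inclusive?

Occurrences land 17·i days after Jul 20, 2035 for i = 0, 1, 2, …
Aug 25, 2035 is 36 days after the start; 36 ÷ 17 = 2 remainder 2; since the remainder is 2, round up to i = 3. First occurrence in the window: #4 on Sep 9, 2035 (3×17 = 51 days in).
Nov 5, 2035 is 108 days after the start; 108 ÷ 17 = 6 remainder 6. Last occurrence in the window: #7 on Oct 30, 2035.
Occurrences #4 through #7: 4 in total.

4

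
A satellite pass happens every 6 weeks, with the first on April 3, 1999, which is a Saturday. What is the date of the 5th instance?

September 18, 1999

The 5th occurrence is 4 intervals after the first: 4 × 42 = 168 days after April 3, 1999.
April has 30 days — 27 days to the end of April leaves 141.
May has 31 days (110 left).
June has 30 days (80 left).
July has 31 days (49 left).
August has 31 days (18 left).
18 days into September → September 18, 1999.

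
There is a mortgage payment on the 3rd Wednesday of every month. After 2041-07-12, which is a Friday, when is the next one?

July 2041 starts on a Monday; its first Wednesday is the 3rd, so the 3rd Wednesday is the 17th — 2041-07-17.
2041-07-17 is after 2041-07-12, so that is the next one.

2041-07-17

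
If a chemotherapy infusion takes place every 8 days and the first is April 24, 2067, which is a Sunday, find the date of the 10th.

July 5, 2067

The 10th occurrence is 9 intervals after the first: 9 × 8 = 72 days after April 24, 2067.
April has 30 days — 6 days to the end of April leaves 66.
May has 31 days (35 left).
June has 30 days (5 left).
5 days into July → July 5, 2067.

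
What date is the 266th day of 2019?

23 September 2019

January has 31 days (266 − 31 = 235 remain).
February has 28 days (235 − 28 = 207 remain).
March has 31 days (207 − 31 = 176 remain).
April has 30 days (176 − 30 = 146 remain).
May has 31 days (146 − 31 = 115 remain).
June has 30 days (115 − 30 = 85 remain).
July has 31 days (85 − 31 = 54 remain).
August has 31 days (54 − 31 = 23 remain).
23 into September → September 23.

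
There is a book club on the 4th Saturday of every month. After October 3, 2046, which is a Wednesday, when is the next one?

October 2046 starts on a Monday; its first Saturday is the 6th, so the 4th Saturday is the 27th — October 27, 2046.
October 27, 2046 is after October 3, 2046, so that is the next one.

October 27, 2046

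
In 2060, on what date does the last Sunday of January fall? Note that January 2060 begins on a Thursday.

January 2060 begins on a Thursday, so the first Sunday is January 4 (3 days later).
January 2060 has 31 days. Adding weeks: 4, 11, 18, 25 — the last one ≤ 31 is the 25th.

25 January 2060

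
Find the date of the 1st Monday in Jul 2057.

Jul 2, 2057

Jul 2057 begins on a Sunday, so the first Monday is Jul 2 (1 day later).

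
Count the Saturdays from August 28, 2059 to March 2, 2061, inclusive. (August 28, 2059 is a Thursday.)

79

August 28, 2059 is a Thursday; the first Saturday on or after it is August 30, 2059 (2 days later).
From August 30, 2059 to March 2, 2061: 123 + 366 + 61 = 550 days (rest of 2059, 2060, to March 2, 2061 in 2061).
550 ÷ 7 = 78 full weeks with remainder 4, so 78 more Saturdays after the first → 79.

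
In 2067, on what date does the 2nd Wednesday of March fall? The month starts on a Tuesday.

9 March 2067

March 2067 begins on a Tuesday, so the first Wednesday is March 2 (1 day later).
The 2nd Wednesday is 1 weeks later: 2 + 7 = 9.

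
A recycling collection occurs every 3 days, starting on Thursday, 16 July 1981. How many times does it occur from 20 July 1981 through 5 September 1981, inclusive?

Occurrences land 3·i days after 16 July 1981 for i = 0, 1, 2, …
20 July 1981 is 4 days after the start; 4 ÷ 3 = 1 remainder 1; since the remainder is 1, round up to i = 2. First occurrence in the window: #3 on 22 July 1981 (2×3 = 6 days in).
5 September 1981 is 51 days after the start; 51 ÷ 3 = 17 remainder 0. Last occurrence in the window: #18 on 5 September 1981.
Occurrences #3 through #18: 16 in total.

16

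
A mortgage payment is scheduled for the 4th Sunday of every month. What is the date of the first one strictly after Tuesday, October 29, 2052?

October 2052 starts on a Tuesday; its first Sunday is the 6th, so the 4th Sunday is the 27th — October 27, 2052.
That is not after October 29, 2052, so look at November 2052.
November 2052 starts on a Friday; its first Sunday is the 3rd, so the 4th Sunday is the 24th — November 24, 2052.

November 24, 2052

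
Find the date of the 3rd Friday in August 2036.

August 2036 begins on a Friday, so the first Friday is August 1.
The 3rd Friday is 2 weeks later: 1 + 14 = 15.

15 August 2036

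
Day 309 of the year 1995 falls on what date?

January has 31 days (309 − 31 = 278 remain).
February has 28 days (278 − 28 = 250 remain).
March has 31 days (250 − 31 = 219 remain).
April has 30 days (219 − 30 = 189 remain).
May has 31 days (189 − 31 = 158 remain).
June has 30 days (158 − 30 = 128 remain).
July has 31 days (128 − 31 = 97 remain).
August has 31 days (97 − 31 = 66 remain).
September has 30 days (66 − 30 = 36 remain).
October has 31 days (36 − 31 = 5 remain).
5 into November → November 5.

November 5, 1995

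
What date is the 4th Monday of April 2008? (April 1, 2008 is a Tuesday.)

April 2008 begins on a Tuesday, so the first Monday is April 7 (6 days later).
The 4th Monday is 3 weeks later: 7 + 21 = 28.

28 April 2008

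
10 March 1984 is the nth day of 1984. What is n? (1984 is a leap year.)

70

Days in months before March: 31 + 29 = 60.
Plus 10 days into March → day 70.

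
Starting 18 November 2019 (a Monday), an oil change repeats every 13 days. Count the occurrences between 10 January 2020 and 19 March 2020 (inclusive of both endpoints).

Occurrences land 13·i days after 18 November 2019 for i = 0, 1, 2, …
10 January 2020 is 53 days after the start; 53 ÷ 13 = 4 remainder 1; since the remainder is 1, round up to i = 5. First occurrence in the window: #6 on 22 January 2020 (5×13 = 65 days in).
19 March 2020 is 122 days after the start; 122 ÷ 13 = 9 remainder 5. Last occurrence in the window: #10 on 14 March 2020.
Occurrences #6 through #10: 5 in total.

5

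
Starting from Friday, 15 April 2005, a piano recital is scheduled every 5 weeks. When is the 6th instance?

7 October 2005

The 6th occurrence is 5 intervals after the first: 5 × 35 = 175 days after 15 April 2005.
April has 30 days — 15 days to the end of April leaves 160.
May has 31 days (129 left).
June has 30 days (99 left).
July has 31 days (68 left).
August has 31 days (37 left).
September has 30 days (7 left).
7 days into October → 7 October 2005.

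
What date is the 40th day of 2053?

January has 31 days (40 − 31 = 9 remain).
9 into February → February 9.

2053-02-09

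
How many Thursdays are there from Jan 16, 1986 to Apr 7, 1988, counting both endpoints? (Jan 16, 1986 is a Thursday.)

117

Jan 16, 1986 is a Thursday; the first Thursday on or after it is Jan 16, 1986.
From Jan 16, 1986 to Apr 7, 1988: 349 + 365 + 98 = 812 days (rest of 1986, 1987, to Apr 7, 1988 in 1988).
812 ÷ 7 = 116 full weeks with remainder 0, so 116 more Thursdays after the first → 117.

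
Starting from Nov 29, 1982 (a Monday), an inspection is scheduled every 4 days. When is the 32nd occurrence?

Apr 2, 1983

The 32nd occurrence is 31 intervals after the first: 31 × 4 = 124 days after Nov 29, 1982.
Nov has 30 days — 1 day to the end of Nov leaves 123.
Dec has 31 days (92 left).
Jan has 31 days (61 left).
Feb has 28 days (33 left).
Mar has 31 days (2 left).
2 days into Apr → Apr 2, 1983.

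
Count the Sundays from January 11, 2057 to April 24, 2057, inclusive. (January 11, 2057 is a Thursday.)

January 11, 2057 is a Thursday; the first Sunday on or after it is January 14, 2057 (3 days later).
From January 14, 2057 to April 24, 2057: 17 + 28 + 31 + 24 = 100 days (rest of January, February, March, April).
100 ÷ 7 = 14 full weeks with remainder 2, so 14 more Sundays after the first → 15.

15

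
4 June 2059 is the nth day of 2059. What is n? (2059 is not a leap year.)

Days in months before June: 31 + 28 + 31 + 30 + 31 = 151.
Plus 4 days into June → day 155.

155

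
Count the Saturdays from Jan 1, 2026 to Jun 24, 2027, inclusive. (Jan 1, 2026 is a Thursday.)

77

Jan 1, 2026 is a Thursday; the first Saturday on or after it is Jan 3, 2026 (2 days later).
From Jan 3, 2026 to Jun 24, 2027: 362 + 175 = 537 days (rest of 2026, to Jun 24, 2027 in 2027).
537 ÷ 7 = 76 full weeks with remainder 5, so 76 more Saturdays after the first → 77.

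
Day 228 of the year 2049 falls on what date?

January has 31 days (228 − 31 = 197 remain).
February has 28 days (197 − 28 = 169 remain).
March has 31 days (169 − 31 = 138 remain).
April has 30 days (138 − 30 = 108 remain).
May has 31 days (108 − 31 = 77 remain).
June has 30 days (77 − 30 = 47 remain).
July has 31 days (47 − 31 = 16 remain).
16 into August → August 16.

2049-08-16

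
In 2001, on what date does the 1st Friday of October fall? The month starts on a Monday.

October 5, 2001

October 2001 begins on a Monday, so the first Friday is October 5 (4 days later).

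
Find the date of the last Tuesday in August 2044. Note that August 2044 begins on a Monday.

August 2044 begins on a Monday, so the first Tuesday is August 2 (1 day later).
August 2044 has 31 days. Adding weeks: 2, 9, 16, 23, 30 — the last one ≤ 31 is the 30th.

August 30, 2044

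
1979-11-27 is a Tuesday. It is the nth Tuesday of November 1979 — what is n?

Day 27 falls in week ⌈27/7⌉ of the month.
Days 1–7 hold the 1st Tuesday, 8–14 the 2nd, 15–21 the 3rd, 22–28 the 4th, 29–31 the 5th.
27 is in the range for the 4th.

4th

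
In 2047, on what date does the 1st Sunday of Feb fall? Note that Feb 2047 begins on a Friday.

Feb 3, 2047

Feb 2047 begins on a Friday, so the first Sunday is Feb 3 (2 days later).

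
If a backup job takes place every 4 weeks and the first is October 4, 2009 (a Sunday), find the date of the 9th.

The 9th occurrence is 8 intervals after the first: 8 × 28 = 224 days after October 4, 2009.
October has 31 days — 27 days to the end of October leaves 197.
November has 30 days (167 left).
December has 31 days (136 left).
January has 31 days (105 left).
February has 28 days (77 left).
March has 31 days (46 left).
April has 30 days (16 left).
16 days into May → May 16, 2010.

May 16, 2010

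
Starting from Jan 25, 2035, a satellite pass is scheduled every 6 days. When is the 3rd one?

Feb 6, 2035

The 3rd occurrence is 2 intervals after the first: 2 × 6 = 12 days after Jan 25, 2035.
Jan has 31 days — 6 days to the end of Jan leaves 6.
6 days into Feb → Feb 6, 2035.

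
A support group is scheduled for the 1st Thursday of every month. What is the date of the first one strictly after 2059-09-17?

September 2059 starts on a Monday, so its 1st Thursday is 2059-09-04 (3 days in).
That is not after 2059-09-17, so look at October 2059.
October 2059 starts on a Wednesday, so its 1st Thursday is 2059-10-02 (1 day in).

2059-10-02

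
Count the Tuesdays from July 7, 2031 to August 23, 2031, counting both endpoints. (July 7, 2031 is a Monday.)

7

July 7, 2031 is a Monday; the first Tuesday on or after it is July 8, 2031 (1 day later).
From July 8, 2031 to August 23, 2031: 23 + 23 = 46 days (rest of July, August).
46 ÷ 7 = 6 full weeks with remainder 4, so 6 more Tuesdays after the first → 7.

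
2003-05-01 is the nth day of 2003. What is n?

121

Days in months before May: 31 + 28 + 31 + 30 = 120.
Plus 1 day into May → day 121.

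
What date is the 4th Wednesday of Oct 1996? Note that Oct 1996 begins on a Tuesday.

Oct 1996 begins on a Tuesday, so the first Wednesday is Oct 2 (1 day later).
The 4th Wednesday is 3 weeks later: 2 + 21 = 23.

Oct 23, 1996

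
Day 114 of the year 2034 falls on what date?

January has 31 days (114 − 31 = 83 remain).
February has 28 days (83 − 28 = 55 remain).
March has 31 days (55 − 31 = 24 remain).
24 into April → April 24.

April 24, 2034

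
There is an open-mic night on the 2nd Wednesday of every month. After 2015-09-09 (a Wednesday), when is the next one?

September 2015 starts on a Tuesday; its first Wednesday is the 2nd, so the 2nd Wednesday is the 9th — 2015-09-09.
That is not after 2015-09-09, so look at October 2015.
October 2015 starts on a Thursday; its first Wednesday is the 7th, so the 2nd Wednesday is the 14th — 2015-10-14.

2015-10-14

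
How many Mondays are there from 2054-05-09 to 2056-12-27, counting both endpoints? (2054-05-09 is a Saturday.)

2054-05-09 is a Saturday; the first Monday on or after it is 2054-05-11 (2 days later).
From 2054-05-11 to 2056-12-27: 234 + 365 + 362 = 961 days (rest of 2054, 2055, to 2056-12-27 in 2056).
961 ÷ 7 = 137 full weeks with remainder 2, so 137 more Mondays after the first → 138.

138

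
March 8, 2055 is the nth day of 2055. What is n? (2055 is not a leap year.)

Days in months before March: 31 + 28 = 59.
Plus 8 days into March → day 67.

67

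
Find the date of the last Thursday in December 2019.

2019-12-26

December 2019 begins on a Sunday, so the first Thursday is December 5 (4 days later).
December 2019 has 31 days. Adding weeks: 5, 12, 19, 26 — the last one ≤ 31 is the 26th.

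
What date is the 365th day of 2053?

December 31, 2053

January has 31 days (365 − 31 = 334 remain).
February has 28 days (334 − 28 = 306 remain).
March has 31 days (306 − 31 = 275 remain).
April has 30 days (275 − 30 = 245 remain).
May has 31 days (245 − 31 = 214 remain).
June has 30 days (214 − 30 = 184 remain).
July has 31 days (184 − 31 = 153 remain).
August has 31 days (153 − 31 = 122 remain).
September has 30 days (122 − 30 = 92 remain).
October has 31 days (92 − 31 = 61 remain).
November has 30 days (61 − 30 = 31 remain).
31 into December → December 31.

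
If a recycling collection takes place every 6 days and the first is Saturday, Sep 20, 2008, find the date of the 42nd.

May 24, 2009

The 42nd occurrence is 41 intervals after the first: 41 × 6 = 246 days after Sep 20, 2008.
Sep has 30 days — 10 days to the end of Sep leaves 236.
Oct has 31 days (205 left).
Nov has 30 days (175 left).
Dec has 31 days (144 left).
Jan has 31 days (113 left).
Feb has 28 days (85 left).
Mar has 31 days (54 left).
Apr has 30 days (24 left).
24 days into May → May 24, 2009.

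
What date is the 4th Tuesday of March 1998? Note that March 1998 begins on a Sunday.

1998-03-24

March 1998 begins on a Sunday, so the first Tuesday is March 3 (2 days later).
The 4th Tuesday is 3 weeks later: 3 + 21 = 24.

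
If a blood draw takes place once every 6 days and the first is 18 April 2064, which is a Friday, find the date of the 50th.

6 February 2065

The 50th occurrence is 49 intervals after the first: 49 × 6 = 294 days after 18 April 2064.
April has 30 days — 12 days to the end of April leaves 282.
May has 31 days (251 left).
June has 30 days (221 left).
July has 31 days (190 left).
August has 31 days (159 left).
September has 30 days (129 left).
October has 31 days (98 left).
November has 30 days (68 left).
December has 31 days (37 left).
January has 31 days (6 left).
6 days into February → 6 February 2065.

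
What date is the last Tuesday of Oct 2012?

Oct 30, 2012

Oct 2012 begins on a Monday, so the first Tuesday is Oct 2 (1 day later).
Oct 2012 has 31 days. Adding weeks: 2, 9, 16, 23, 30 — the last one ≤ 31 is the 30th.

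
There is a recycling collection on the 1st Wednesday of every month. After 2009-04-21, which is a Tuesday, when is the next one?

April 2009 starts on a Wednesday, so its 1st Wednesday is 2009-04-01.
That is not after 2009-04-21, so look at May 2009.
May 2009 starts on a Friday, so its 1st Wednesday is 2009-05-06 (5 days in).

2009-05-06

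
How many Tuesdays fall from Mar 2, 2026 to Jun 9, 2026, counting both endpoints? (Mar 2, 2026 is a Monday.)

15

Mar 2, 2026 is a Monday; the first Tuesday on or after it is Mar 3, 2026 (1 day later).
From Mar 3, 2026 to Jun 9, 2026: 28 + 30 + 31 + 9 = 98 days (rest of Mar, Apr, May, Jun).
98 ÷ 7 = 14 full weeks with remainder 0, so 14 more Tuesdays after the first → 15.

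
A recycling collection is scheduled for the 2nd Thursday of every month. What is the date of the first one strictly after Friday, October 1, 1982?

October 1982 starts on a Friday; its first Thursday is the 7th, so the 2nd Thursday is the 14th — October 14, 1982.
October 14, 1982 is after October 1, 1982, so that is the next one.

October 14, 1982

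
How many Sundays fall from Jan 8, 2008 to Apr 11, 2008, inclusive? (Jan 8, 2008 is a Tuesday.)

13

Jan 8, 2008 is a Tuesday; the first Sunday on or after it is Jan 13, 2008 (5 days later).
From Jan 13, 2008 to Apr 11, 2008: 18 + 29 + 31 + 11 = 89 days (rest of Jan, Feb, Mar, Apr).
89 ÷ 7 = 12 full weeks with remainder 5, so 12 more Sundays after the first → 13.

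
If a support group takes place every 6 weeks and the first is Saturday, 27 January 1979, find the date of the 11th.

The 11th occurrence is 10 intervals after the first: 10 × 42 = 420 days after 27 January 1979.
January has 31 days — 4 days to the end of January leaves 416.
From end of January to end of 1979 is 334 days (82 left).
January has 31 days (51 left).
February has 29 days (22 left).
22 days into March → 22 March 1980.

22 March 1980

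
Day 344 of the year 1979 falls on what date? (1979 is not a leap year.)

January has 31 days (344 − 31 = 313 remain).
February has 28 days (313 − 28 = 285 remain).
March has 31 days (285 − 31 = 254 remain).
April has 30 days (254 − 30 = 224 remain).
May has 31 days (224 − 31 = 193 remain).
June has 30 days (193 − 30 = 163 remain).
July has 31 days (163 − 31 = 132 remain).
August has 31 days (132 − 31 = 101 remain).
September has 30 days (101 − 30 = 71 remain).
October has 31 days (71 − 31 = 40 remain).
November has 30 days (40 − 30 = 10 remain).
10 into December → December 10.

10 December 1979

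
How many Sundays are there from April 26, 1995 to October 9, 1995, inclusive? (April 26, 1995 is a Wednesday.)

April 26, 1995 is a Wednesday; the first Sunday on or after it is April 30, 1995 (4 days later).
From April 30, 1995 to October 9, 1995: 0 + 31 + 30 + 31 + 31 + 30 + 9 = 162 days (rest of April, May, June, July, August, September, October).
162 ÷ 7 = 23 full weeks with remainder 1, so 23 more Sundays after the first → 24.

24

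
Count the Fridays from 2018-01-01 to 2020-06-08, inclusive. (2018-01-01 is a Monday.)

127

2018-01-01 is a Monday; the first Friday on or after it is 2018-01-05 (4 days later).
From 2018-01-05 to 2020-06-08: 360 + 365 + 160 = 885 days (rest of 2018, 2019, to 2020-06-08 in 2020).
885 ÷ 7 = 126 full weeks with remainder 3, so 126 more Fridays after the first → 127.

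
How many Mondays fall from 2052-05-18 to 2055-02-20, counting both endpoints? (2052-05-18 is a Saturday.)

144

2052-05-18 is a Saturday; the first Monday on or after it is 2052-05-20 (2 days later).
From 2052-05-20 to 2055-02-20: 225 + 365 + 365 + 51 = 1006 days (rest of 2052, 2053, 2054, to 2055-02-20 in 2055).
1006 ÷ 7 = 143 full weeks with remainder 5, so 143 more Mondays after the first → 144.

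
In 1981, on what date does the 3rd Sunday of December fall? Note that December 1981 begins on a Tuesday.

20 December 1981

December 1981 begins on a Tuesday, so the first Sunday is December 6 (5 days later).
The 3rd Sunday is 2 weeks later: 6 + 14 = 20.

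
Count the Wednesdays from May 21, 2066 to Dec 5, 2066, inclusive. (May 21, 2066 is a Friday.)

28

May 21, 2066 is a Friday; the first Wednesday on or after it is May 26, 2066 (5 days later).
From May 26, 2066 to Dec 5, 2066: 5 + 30 + 31 + 31 + 30 + 31 + 30 + 5 = 193 days (rest of May, Jun, Jul, Aug, Sep, Oct, Nov, Dec).
193 ÷ 7 = 27 full weeks with remainder 4, so 27 more Wednesdays after the first → 28.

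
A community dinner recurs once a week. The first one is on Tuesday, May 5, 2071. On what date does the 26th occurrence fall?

October 27, 2071

The 26th occurrence is 25 intervals after the first: 25 × 7 = 175 days after May 5, 2071.
May has 31 days — 26 days to the end of May leaves 149.
June has 30 days (119 left).
July has 31 days (88 left).
August has 31 days (57 left).
September has 30 days (27 left).
27 days into October → October 27, 2071.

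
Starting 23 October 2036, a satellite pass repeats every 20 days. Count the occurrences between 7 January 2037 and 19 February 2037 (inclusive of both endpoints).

Occurrences land 20·i days after 23 October 2036 for i = 0, 1, 2, …
7 January 2037 is 76 days after the start; 76 ÷ 20 = 3 remainder 16; since the remainder is 16, round up to i = 4. First occurrence in the window: #5 on 11 January 2037 (4×20 = 80 days in).
19 February 2037 is 119 days after the start; 119 ÷ 20 = 5 remainder 19. Last occurrence in the window: #6 on 31 January 2037.
Occurrences #5 through #6: 2 in total.

2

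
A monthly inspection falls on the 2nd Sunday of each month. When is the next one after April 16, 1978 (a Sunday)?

May 14, 1978

April 1978 starts on a Saturday; its first Sunday is the 2nd, so the 2nd Sunday is the 9th — April 9, 1978.
That is not after April 16, 1978, so look at May 1978.
May 1978 starts on a Monday; its first Sunday is the 7th, so the 2nd Sunday is the 14th — May 14, 1978.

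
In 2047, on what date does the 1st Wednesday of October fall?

The first Wednesday of October 2047 is October 2.

2047-10-02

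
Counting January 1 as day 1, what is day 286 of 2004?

2004-10-12

January has 31 days (286 − 31 = 255 remain).
February has 29 days (255 − 29 = 226 remain).
March has 31 days (226 − 31 = 195 remain).
April has 30 days (195 − 30 = 165 remain).
May has 31 days (165 − 31 = 134 remain).
June has 30 days (134 − 30 = 104 remain).
July has 31 days (104 − 31 = 73 remain).
August has 31 days (73 − 31 = 42 remain).
September has 30 days (42 − 30 = 12 remain).
12 into October → October 12.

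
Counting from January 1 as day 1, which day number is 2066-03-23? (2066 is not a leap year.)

Days in months before March: 31 + 28 = 59.
Plus 23 days into March → day 82.

82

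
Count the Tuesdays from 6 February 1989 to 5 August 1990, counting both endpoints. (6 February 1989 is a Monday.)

6 February 1989 is a Monday; the first Tuesday on or after it is 7 February 1989 (1 day later).
From 7 February 1989 to 5 August 1990: 327 + 217 = 544 days (rest of 1989, to 5 August 1990 in 1990).
544 ÷ 7 = 77 full weeks with remainder 5, so 77 more Tuesdays after the first → 78.

78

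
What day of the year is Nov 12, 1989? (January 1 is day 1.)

316

Days in months before Nov: 31 + 28 + 31 + 30 + 31 + 30 + 31 + 31 + 30 + 31 = 304.
Plus 12 days into Nov → day 316.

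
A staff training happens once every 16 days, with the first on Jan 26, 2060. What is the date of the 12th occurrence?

The 12th occurrence is 11 intervals after the first: 11 × 16 = 176 days after Jan 26, 2060.
Jan has 31 days — 5 days to the end of Jan leaves 171.
Feb has 29 days (142 left).
Mar has 31 days (111 left).
Apr has 30 days (81 left).
May has 31 days (50 left).
Jun has 30 days (20 left).
20 days into Jul → Jul 20, 2060.

Jul 20, 2060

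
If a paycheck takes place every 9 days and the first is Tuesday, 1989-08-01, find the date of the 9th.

1989-10-12

The 9th occurrence is 8 intervals after the first: 8 × 9 = 72 days after 1989-08-01.
August has 31 days — 30 days to the end of August leaves 42.
September has 30 days (12 left).
12 days into October → 1989-10-12.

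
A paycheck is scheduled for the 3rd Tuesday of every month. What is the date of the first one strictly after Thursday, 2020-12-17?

2021-01-19

December 2020 starts on a Tuesday; its first Tuesday is the 1st, so the 3rd Tuesday is the 15th — 2020-12-15.
That is not after 2020-12-17, so look at January 2021.
January 2021 starts on a Friday; its first Tuesday is the 5th, so the 3rd Tuesday is the 19th — 2021-01-19.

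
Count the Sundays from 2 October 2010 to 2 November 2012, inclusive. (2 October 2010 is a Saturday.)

109

2 October 2010 is a Saturday; the first Sunday on or after it is 3 October 2010 (1 day later).
From 3 October 2010 to 2 November 2012: 89 + 365 + 307 = 761 days (rest of 2010, 2011, to 2 November 2012 in 2012).
761 ÷ 7 = 108 full weeks with remainder 5, so 108 more Sundays after the first → 109.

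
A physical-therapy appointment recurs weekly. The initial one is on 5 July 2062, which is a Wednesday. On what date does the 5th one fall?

The 5th occurrence is 4 intervals after the first: 4 × 7 = 28 days after 5 July 2062.
July has 31 days — 26 days to the end of July leaves 2.
2 days into August → 2 August 2062.

2 August 2062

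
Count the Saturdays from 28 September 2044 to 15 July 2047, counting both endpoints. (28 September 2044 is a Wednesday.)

146

28 September 2044 is a Wednesday; the first Saturday on or after it is 1 October 2044 (3 days later).
From 1 October 2044 to 15 July 2047: 91 + 365 + 365 + 196 = 1017 days (rest of 2044, 2045, 2046, to 15 July 2047 in 2047).
1017 ÷ 7 = 145 full weeks with remainder 2, so 145 more Saturdays after the first → 146.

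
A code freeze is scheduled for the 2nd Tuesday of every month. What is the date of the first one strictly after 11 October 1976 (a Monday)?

October 1976 starts on a Friday; its first Tuesday is the 5th, so the 2nd Tuesday is the 12th — 12 October 1976.
12 October 1976 is after 11 October 1976, so that is the next one.

12 October 1976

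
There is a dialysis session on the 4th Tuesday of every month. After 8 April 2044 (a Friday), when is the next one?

April 2044 starts on a Friday; its first Tuesday is the 5th, so the 4th Tuesday is the 26th — 26 April 2044.
26 April 2044 is after 8 April 2044, so that is the next one.

26 April 2044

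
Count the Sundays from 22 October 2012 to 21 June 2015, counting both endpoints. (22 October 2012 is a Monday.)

139

22 October 2012 is a Monday; the first Sunday on or after it is 28 October 2012 (6 days later).
From 28 October 2012 to 21 June 2015: 64 + 365 + 365 + 172 = 966 days (rest of 2012, 2013, 2014, to 21 June 2015 in 2015).
966 ÷ 7 = 138 full weeks with remainder 0, so 138 more Sundays after the first → 139.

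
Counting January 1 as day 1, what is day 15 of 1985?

15 into Jan → Jan 15.

Jan 15, 1985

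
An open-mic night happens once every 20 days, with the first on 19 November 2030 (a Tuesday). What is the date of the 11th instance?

7 June 2031

The 11th occurrence is 10 intervals after the first: 10 × 20 = 200 days after 19 November 2030.
November has 30 days — 11 days to the end of November leaves 189.
December has 31 days (158 left).
January has 31 days (127 left).
February has 28 days (99 left).
March has 31 days (68 left).
April has 30 days (38 left).
May has 31 days (7 left).
7 days into June → 7 June 2031.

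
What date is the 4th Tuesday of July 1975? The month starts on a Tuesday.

1975-07-22

July 1975 begins on a Tuesday, so the first Tuesday is July 1.
The 4th Tuesday is 3 weeks later: 1 + 21 = 22.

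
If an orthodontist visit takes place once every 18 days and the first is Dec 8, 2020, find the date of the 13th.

The 13th occurrence is 12 intervals after the first: 12 × 18 = 216 days after Dec 8, 2020.
Dec has 31 days — 23 days to the end of Dec leaves 193.
Jan has 31 days (162 left).
Feb has 28 days (134 left).
Mar has 31 days (103 left).
Apr has 30 days (73 left).
May has 31 days (42 left).
Jun has 30 days (12 left).
12 days into Jul → Jul 12, 2021.

Jul 12, 2021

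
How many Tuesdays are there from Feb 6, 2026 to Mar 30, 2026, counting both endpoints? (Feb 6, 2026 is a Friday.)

Feb 6, 2026 is a Friday; the first Tuesday on or after it is Feb 10, 2026 (4 days later).
From Feb 10, 2026 to Mar 30, 2026: 18 + 30 = 48 days (rest of Feb, Mar).
48 ÷ 7 = 6 full weeks with remainder 6, so 6 more Tuesdays after the first → 7.

7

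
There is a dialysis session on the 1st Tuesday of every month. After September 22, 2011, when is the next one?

September 2011 starts on a Thursday, so its 1st Tuesday is September 6, 2011 (5 days in).
That is not after September 22, 2011, so look at October 2011.
October 2011 starts on a Saturday, so its 1st Tuesday is October 4, 2011 (3 days in).

October 4, 2011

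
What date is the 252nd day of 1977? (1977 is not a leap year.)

January has 31 days (252 − 31 = 221 remain).
February has 28 days (221 − 28 = 193 remain).
March has 31 days (193 − 31 = 162 remain).
April has 30 days (162 − 30 = 132 remain).
May has 31 days (132 − 31 = 101 remain).
June has 30 days (101 − 30 = 71 remain).
July has 31 days (71 − 31 = 40 remain).
August has 31 days (40 − 31 = 9 remain).
9 into September → September 9.

September 9, 1977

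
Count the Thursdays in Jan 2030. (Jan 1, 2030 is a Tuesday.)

5

Jan 1, 2030 is a Tuesday; the first Thursday on or after it is Jan 3, 2030 (2 days later).
From Jan 3, 2030 to Jan 31, 2030 is 31 − 3 = 28 days.
28 ÷ 7 = 4 full weeks with remainder 0, so 4 more Thursdays after the first → 5.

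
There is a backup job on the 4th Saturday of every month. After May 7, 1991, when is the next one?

May 1991 starts on a Wednesday; its first Saturday is the 4th, so the 4th Saturday is the 25th — May 25, 1991.
May 25, 1991 is after May 7, 1991, so that is the next one.

May 25, 1991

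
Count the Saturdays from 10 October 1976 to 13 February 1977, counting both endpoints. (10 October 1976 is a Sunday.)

18

10 October 1976 is a Sunday; the first Saturday on or after it is 16 October 1976 (6 days later).
From 16 October 1976 to 13 February 1977: 15 + 30 + 31 + 31 + 13 = 120 days (rest of October, November, December, January, February).
120 ÷ 7 = 17 full weeks with remainder 1, so 17 more Saturdays after the first → 18.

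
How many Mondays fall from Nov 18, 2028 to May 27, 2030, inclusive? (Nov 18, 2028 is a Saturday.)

80

Nov 18, 2028 is a Saturday; the first Monday on or after it is Nov 20, 2028 (2 days later).
From Nov 20, 2028 to May 27, 2030: 41 + 365 + 147 = 553 days (rest of 2028, 2029, to May 27, 2030 in 2030).
553 ÷ 7 = 79 full weeks with remainder 0, so 79 more Mondays after the first → 80.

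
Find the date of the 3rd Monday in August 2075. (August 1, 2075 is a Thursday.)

2075-08-19

August 2075 begins on a Thursday, so the first Monday is August 5 (4 days later).
The 3rd Monday is 2 weeks later: 5 + 14 = 19.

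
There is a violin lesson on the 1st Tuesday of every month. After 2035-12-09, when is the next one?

December 2035 starts on a Saturday, so its 1st Tuesday is 2035-12-04 (3 days in).
That is not after 2035-12-09, so look at January 2036.
January 2036 starts on a Tuesday, so its 1st Tuesday is 2036-01-01.

2036-01-01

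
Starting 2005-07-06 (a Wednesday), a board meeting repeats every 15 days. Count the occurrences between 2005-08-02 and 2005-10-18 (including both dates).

5

Occurrences land 15·i days after 2005-07-06 for i = 0, 1, 2, …
2005-08-02 is 27 days after the start; 27 ÷ 15 = 1 remainder 12; since the remainder is 12, round up to i = 2. First occurrence in the window: #3 on 2005-08-05 (2×15 = 30 days in).
2005-10-18 is 104 days after the start; 104 ÷ 15 = 6 remainder 14. Last occurrence in the window: #7 on 2005-10-04.
Occurrences #3 through #7: 5 in total.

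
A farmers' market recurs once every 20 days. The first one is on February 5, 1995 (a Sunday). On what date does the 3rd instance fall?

March 17, 1995

The 3rd occurrence is 2 intervals after the first: 2 × 20 = 40 days after February 5, 1995.
February has 28 days — 23 days to the end of February leaves 17.
17 days into March → March 17, 1995.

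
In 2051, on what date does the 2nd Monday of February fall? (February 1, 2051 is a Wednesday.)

February 2051 begins on a Wednesday, so the first Monday is February 6 (5 days later).
The 2nd Monday is 1 weeks later: 6 + 7 = 13.

2051-02-13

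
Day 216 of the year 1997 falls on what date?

August 4, 1997

January has 31 days (216 − 31 = 185 remain).
February has 28 days (185 − 28 = 157 remain).
March has 31 days (157 − 31 = 126 remain).
April has 30 days (126 − 30 = 96 remain).
May has 31 days (96 − 31 = 65 remain).
June has 30 days (65 − 30 = 35 remain).
July has 31 days (35 − 31 = 4 remain).
4 into August → August 4.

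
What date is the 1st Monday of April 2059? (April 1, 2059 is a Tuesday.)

April 7, 2059

April 2059 begins on a Tuesday, so the first Monday is April 7 (6 days later).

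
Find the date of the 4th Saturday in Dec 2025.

Dec 27, 2025

The first Saturday of Dec 2025 is Dec 6.
The 4th Saturday is 3 weeks later: 6 + 21 = 27.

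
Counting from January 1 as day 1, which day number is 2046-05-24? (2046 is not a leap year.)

Days in months before May: 31 + 28 + 31 + 30 = 120.
Plus 24 days into May → day 144.

144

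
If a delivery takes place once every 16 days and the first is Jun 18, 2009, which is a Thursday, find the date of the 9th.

Oct 24, 2009

The 9th occurrence is 8 intervals after the first: 8 × 16 = 128 days after Jun 18, 2009.
Jun has 30 days — 12 days to the end of Jun leaves 116.
Jul has 31 days (85 left).
Aug has 31 days (54 left).
Sep has 30 days (24 left).
24 days into Oct → Oct 24, 2009.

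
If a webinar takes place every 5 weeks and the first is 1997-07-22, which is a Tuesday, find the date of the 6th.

The 6th occurrence is 5 intervals after the first: 5 × 35 = 175 days after 1997-07-22.
July has 31 days — 9 days to the end of July leaves 166.
August has 31 days (135 left).
September has 30 days (105 left).
October has 31 days (74 left).
November has 30 days (44 left).
December has 31 days (13 left).
13 days into January → 1998-01-13.

1998-01-13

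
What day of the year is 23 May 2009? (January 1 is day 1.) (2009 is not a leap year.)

Days in months before May: 31 + 28 + 31 + 30 = 120.
Plus 23 days into May → day 143.

143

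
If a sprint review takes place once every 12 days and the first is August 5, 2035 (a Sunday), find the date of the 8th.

The 8th occurrence is 7 intervals after the first: 7 × 12 = 84 days after August 5, 2035.
August has 31 days — 26 days to the end of August leaves 58.
September has 30 days (28 left).
28 days into October → October 28, 2035.

October 28, 2035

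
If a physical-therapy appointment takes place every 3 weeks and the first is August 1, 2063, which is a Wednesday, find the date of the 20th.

September 3, 2064

The 20th occurrence is 19 intervals after the first: 19 × 21 = 399 days after August 1, 2063.
August has 31 days — 30 days to the end of August leaves 369.
September has 30 days (339 left).
October has 31 days (308 left).
November has 30 days (278 left).
December has 31 days (247 left).
January has 31 days (216 left).
February has 29 days (187 left).
March has 31 days (156 left).
April has 30 days (126 left).
May has 31 days (95 left).
June has 30 days (65 left).
July has 31 days (34 left).
August has 31 days (3 left).
3 days into September → September 3, 2064.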